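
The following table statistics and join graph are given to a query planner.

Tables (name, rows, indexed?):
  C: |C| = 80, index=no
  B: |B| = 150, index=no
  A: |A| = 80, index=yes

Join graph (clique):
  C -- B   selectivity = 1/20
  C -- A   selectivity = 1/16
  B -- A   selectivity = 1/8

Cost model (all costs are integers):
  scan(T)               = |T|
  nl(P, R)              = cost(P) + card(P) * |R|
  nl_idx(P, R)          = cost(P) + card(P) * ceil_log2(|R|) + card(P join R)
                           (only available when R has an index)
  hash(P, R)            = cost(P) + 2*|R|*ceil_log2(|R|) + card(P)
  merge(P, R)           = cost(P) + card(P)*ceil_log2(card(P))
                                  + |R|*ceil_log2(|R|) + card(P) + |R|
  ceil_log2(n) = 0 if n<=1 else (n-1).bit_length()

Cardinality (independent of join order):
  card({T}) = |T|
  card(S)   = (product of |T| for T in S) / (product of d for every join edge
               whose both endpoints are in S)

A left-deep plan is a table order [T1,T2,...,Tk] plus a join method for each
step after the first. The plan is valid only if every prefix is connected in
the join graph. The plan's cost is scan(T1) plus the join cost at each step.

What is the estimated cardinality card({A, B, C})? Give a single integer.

Tables in S: A(80), B(150), C(80)
Edges inside S: C-B(d=20), C-A(d=16), B-A(d=8)
numerator = 80 * 150 * 80 = 960000
denominator = 20 * 16 * 8 = 2560
card(S) = 960000 / 2560 = 375

375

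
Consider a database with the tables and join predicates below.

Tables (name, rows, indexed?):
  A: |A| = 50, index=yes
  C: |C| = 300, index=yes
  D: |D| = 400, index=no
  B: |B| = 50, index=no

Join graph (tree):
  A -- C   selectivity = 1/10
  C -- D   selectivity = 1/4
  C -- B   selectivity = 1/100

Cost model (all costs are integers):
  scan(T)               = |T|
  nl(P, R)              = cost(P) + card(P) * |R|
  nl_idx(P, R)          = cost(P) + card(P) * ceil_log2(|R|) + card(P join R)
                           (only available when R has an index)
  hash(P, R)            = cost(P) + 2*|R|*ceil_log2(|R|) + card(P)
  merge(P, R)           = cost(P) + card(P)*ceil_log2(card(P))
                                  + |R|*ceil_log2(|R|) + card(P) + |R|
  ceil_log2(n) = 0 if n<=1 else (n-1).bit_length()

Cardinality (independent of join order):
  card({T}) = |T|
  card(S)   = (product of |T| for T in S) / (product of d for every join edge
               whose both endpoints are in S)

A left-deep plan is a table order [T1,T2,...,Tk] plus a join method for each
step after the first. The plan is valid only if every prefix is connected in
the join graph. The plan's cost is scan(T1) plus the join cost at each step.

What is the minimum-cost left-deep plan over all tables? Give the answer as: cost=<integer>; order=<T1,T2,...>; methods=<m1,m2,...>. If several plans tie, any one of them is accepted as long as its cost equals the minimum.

Selinger DP (subsets sized 1..n):
  {A}: scan cost=50, card=50
  {C}: scan cost=300, card=300
  {D}: scan cost=400, card=400
  {B}: scan cost=50, card=50
  {AC}: card=1500; try (A,hash)→1200, (C,nl_idx)→2000, (C,merge)→3400, (A,nl_idx)→3600, (A,merge)→3650, (C,hash)→5500 …(+2); best=1200 via (A,hash)
  {CD}: card=30000; try (C,hash)→6200, (D,merge)→7300, (C,merge)→7400, (D,hash)→7800, (C,nl_idx)→34000, (D,nl)→120300 …(+1); best=6200 via (C,hash)
  {BC}: card=150; try (C,nl_idx)→650, (B,hash)→1200, (C,merge)→3400, (B,merge)→3650, (C,hash)→5500, (C,nl)→15050 …(+1); best=650 via (C,nl_idx)
  {ACD}: card=150000; try (D,hash)→9900, (D,merge)→23200, (A,hash)→36800, (A,nl_idx)→336200, (A,merge)→486550, (D,nl)→601200 …(+1); best=9900 via (D,hash)
  {ABC}: card=750; try (A,hash)→1400, (A,nl_idx)→2300, (A,merge)→2350, (B,hash)→3300, (A,nl)→8150, (B,merge)→19550 …(+1); best=1400 via (A,hash)
  {BCD}: card=15000; try (D,merge)→6000, (D,hash)→8000, (B,hash)→36800, (D,nl)→60650, (B,merge)→486550, (B,nl)→1506200; best=6000 via (D,merge)
  {ABCD}: card=75000; try (D,hash)→9350, (D,merge)→13650, (A,hash)→21600, (B,hash)→160500, (A,nl_idx)→171000, (A,merge)→231350 …(+4); best=9350 via (D,hash)

cost=9350; order=B,C,A,D; methods=nl_idx,hash,hash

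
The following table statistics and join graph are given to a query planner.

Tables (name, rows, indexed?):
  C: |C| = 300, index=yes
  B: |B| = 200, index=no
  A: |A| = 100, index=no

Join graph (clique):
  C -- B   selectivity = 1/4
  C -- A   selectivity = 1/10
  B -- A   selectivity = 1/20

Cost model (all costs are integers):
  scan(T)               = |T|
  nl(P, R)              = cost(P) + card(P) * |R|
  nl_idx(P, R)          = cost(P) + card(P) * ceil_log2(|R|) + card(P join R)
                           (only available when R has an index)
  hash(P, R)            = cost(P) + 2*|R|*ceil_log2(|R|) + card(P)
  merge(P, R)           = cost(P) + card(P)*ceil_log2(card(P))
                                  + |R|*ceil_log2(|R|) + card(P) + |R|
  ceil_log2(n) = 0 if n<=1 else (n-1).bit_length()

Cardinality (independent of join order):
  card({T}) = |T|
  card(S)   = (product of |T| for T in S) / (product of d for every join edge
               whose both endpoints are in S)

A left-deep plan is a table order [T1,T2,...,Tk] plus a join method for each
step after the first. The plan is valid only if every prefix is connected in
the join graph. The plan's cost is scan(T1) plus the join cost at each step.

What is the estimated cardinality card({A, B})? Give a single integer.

1000

Tables in S: A(100), B(200)
Edges inside S: B-A(d=20)
numerator = 100 * 200 = 20000
denominator = 20 = 20
card(S) = 20000 / 20 = 1000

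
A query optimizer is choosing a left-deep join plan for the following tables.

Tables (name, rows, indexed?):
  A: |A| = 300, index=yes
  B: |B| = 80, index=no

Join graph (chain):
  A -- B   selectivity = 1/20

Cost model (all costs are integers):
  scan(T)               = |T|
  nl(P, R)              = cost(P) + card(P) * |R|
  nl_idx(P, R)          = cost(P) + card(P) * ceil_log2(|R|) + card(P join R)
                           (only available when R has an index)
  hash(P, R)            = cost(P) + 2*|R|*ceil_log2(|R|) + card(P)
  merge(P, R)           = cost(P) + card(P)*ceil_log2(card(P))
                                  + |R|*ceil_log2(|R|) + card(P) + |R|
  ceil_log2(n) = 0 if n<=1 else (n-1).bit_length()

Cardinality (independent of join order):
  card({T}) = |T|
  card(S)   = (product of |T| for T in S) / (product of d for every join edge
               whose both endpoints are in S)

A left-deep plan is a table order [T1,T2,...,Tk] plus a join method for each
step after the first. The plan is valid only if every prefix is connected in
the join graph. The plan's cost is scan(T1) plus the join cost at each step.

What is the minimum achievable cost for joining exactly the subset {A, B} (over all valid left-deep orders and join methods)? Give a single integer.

1720

Selinger DP over subsets of {A,B}:
  {A}: scan cost=300, card=300
  {B}: scan cost=80, card=80
  {AB}: card=1200; try (B,hash)→1720, (A,nl_idx)→2000, (A,merge)→3720, (B,merge)→3940, (A,hash)→5560, (A,nl)→24080 …(+1); best=1720 via (B,hash)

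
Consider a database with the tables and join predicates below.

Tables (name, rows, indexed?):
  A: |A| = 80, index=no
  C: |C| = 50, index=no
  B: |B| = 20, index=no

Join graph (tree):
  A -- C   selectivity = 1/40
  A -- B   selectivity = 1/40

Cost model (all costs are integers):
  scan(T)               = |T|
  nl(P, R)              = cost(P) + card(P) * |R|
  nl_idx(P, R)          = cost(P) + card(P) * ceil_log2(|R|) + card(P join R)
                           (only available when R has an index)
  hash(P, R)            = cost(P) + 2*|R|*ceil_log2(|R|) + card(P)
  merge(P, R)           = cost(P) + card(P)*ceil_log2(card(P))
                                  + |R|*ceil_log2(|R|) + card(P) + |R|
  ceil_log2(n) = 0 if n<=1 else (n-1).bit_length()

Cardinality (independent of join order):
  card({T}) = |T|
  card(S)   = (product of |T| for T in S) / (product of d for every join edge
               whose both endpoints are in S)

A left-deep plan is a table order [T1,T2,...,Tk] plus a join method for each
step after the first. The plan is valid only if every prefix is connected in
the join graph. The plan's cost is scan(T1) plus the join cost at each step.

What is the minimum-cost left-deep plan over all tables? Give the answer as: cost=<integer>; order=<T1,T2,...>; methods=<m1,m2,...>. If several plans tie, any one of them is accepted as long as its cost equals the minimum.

Selinger DP (subsets sized 1..n):
  {A}: scan cost=80, card=80
  {C}: scan cost=50, card=50
  {B}: scan cost=20, card=20
  {AC}: card=100; try (C,hash)→760, (A,merge)→1040, (C,merge)→1070, (A,hash)→1220, (A,nl)→4050, (C,nl)→4080; best=760 via (C,hash)
  {AB}: card=40; try (B,hash)→360, (A,merge)→780, (B,merge)→840, (A,hash)→1160, (A,nl)→1620, (B,nl)→1680; best=360 via (B,hash)
  {ABC}: card=50; try (C,merge)→990, (C,hash)→1000, (B,hash)→1060, (B,merge)→1680, (C,nl)→2360, (B,nl)→2760; best=990 via (C,merge)

cost=990; order=A,B,C; methods=hash,merge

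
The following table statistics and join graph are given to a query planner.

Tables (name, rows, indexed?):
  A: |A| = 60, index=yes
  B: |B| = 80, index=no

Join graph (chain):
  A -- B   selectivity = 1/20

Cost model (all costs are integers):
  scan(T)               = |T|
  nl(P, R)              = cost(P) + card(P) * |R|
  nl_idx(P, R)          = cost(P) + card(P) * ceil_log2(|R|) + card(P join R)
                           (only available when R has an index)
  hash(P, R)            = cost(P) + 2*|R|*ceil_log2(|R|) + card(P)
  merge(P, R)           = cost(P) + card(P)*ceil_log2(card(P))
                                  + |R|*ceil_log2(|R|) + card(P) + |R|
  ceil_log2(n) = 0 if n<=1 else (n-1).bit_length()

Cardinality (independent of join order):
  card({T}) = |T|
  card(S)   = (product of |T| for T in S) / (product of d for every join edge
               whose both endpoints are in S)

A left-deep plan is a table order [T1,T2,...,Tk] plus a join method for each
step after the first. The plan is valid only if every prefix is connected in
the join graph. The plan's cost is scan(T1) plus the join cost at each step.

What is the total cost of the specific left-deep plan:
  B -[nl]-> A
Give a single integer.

4880

step 1: scan B: cost=80, card=80
step 2: join A via nl
    card(P join A) = 80*60/(20) = 240
    cost = 80 + 80*60 = 4880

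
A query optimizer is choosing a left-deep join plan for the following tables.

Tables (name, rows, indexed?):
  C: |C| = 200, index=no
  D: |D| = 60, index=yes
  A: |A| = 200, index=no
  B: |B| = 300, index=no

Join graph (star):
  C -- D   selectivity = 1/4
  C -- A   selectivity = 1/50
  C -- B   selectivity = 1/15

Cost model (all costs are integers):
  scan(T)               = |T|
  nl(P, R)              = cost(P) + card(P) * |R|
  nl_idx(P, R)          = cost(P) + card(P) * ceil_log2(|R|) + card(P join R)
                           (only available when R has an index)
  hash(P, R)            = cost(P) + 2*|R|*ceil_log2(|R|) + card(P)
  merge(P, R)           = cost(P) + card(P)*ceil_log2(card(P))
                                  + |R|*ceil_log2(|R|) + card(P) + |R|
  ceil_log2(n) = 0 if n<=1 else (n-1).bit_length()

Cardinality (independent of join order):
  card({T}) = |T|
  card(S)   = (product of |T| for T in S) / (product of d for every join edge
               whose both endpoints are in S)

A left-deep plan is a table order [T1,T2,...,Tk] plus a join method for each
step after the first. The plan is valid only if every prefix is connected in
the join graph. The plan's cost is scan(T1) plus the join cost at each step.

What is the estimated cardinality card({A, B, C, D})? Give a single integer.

240000

Tables in S: A(200), B(300), C(200), D(60)
Edges inside S: C-D(d=4), C-A(d=50), C-B(d=15)
numerator = 200 * 300 * 200 * 60 = 720000000
denominator = 4 * 50 * 15 = 3000
card(S) = 720000000 / 3000 = 240000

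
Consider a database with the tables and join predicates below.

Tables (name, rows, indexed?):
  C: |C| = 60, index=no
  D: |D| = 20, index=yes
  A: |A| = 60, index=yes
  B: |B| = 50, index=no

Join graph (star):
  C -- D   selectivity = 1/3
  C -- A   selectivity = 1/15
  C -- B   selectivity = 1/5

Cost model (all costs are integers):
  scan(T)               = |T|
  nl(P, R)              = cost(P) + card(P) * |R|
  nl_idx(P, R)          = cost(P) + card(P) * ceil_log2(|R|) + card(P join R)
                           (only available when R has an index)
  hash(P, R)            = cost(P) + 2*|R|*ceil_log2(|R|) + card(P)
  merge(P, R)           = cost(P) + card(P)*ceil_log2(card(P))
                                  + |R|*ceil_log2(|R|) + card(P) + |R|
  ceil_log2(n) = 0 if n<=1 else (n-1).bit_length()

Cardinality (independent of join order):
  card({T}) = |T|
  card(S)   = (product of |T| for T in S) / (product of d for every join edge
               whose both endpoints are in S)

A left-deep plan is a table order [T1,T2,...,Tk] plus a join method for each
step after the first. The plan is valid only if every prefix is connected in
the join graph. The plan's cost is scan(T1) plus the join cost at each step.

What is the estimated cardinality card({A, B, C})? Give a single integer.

Tables in S: A(60), B(50), C(60)
Edges inside S: C-A(d=15), C-B(d=5)
numerator = 60 * 50 * 60 = 180000
denominator = 15 * 5 = 75
card(S) = 180000 / 75 = 2400

2400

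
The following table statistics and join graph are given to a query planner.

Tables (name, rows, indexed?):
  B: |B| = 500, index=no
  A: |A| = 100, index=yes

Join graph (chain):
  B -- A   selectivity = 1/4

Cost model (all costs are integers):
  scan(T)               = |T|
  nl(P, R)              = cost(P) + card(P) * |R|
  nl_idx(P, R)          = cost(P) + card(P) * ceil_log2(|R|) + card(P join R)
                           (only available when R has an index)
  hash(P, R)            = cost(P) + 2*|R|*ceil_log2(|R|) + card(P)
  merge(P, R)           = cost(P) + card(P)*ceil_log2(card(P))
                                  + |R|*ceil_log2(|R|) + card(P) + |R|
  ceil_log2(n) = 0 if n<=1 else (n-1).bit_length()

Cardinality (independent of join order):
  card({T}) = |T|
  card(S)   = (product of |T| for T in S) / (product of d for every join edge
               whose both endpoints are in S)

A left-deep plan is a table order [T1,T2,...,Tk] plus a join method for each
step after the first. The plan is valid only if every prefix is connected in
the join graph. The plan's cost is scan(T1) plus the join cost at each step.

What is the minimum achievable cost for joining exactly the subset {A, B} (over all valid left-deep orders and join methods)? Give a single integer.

2400

Selinger DP over subsets of {A,B}:
  {B}: scan cost=500, card=500
  {A}: scan cost=100, card=100
  {AB}: card=12500; try (A,hash)→2400, (B,merge)→5900, (A,merge)→6300, (B,hash)→9200, (A,nl_idx)→16500, (B,nl)→50100 …(+1); best=2400 via (A,hash)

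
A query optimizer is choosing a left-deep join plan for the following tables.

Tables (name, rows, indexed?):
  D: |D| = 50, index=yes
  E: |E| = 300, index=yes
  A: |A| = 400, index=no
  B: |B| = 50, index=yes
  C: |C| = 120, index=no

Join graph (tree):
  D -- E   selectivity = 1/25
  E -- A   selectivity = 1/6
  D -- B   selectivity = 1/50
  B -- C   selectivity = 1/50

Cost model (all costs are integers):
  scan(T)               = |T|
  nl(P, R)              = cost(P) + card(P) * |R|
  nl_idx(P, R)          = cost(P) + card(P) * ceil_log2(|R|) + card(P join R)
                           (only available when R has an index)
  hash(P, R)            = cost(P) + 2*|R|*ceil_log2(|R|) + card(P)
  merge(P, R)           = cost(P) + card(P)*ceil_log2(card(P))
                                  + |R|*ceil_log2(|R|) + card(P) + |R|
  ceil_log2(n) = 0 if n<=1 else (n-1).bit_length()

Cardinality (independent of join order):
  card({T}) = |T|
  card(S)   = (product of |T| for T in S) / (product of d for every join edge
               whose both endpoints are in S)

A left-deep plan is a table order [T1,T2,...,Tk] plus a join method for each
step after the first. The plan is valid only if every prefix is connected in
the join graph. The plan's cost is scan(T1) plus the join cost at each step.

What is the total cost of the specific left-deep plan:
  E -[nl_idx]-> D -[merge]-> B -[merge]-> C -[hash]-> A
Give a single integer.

25850

step 1: scan E: cost=300, card=300
step 2: join D via nl_idx
    card(P join D) = 300*50/(25) = 600
    cost = 300 + 300*6 + 600 = 2700
step 3: join B via merge
    card(P join B) = 600*50/(50) = 600
    cost = 2700 + 600*10 + 50*6 + 600 + 50 = 9650
step 4: join C via merge
    card(P join C) = 600*120/(50) = 1440
    cost = 9650 + 600*10 + 120*7 + 600 + 120 = 17210
step 5: join A via hash
    card(P join A) = 1440*400/(6) = 96000
    cost = 17210 + 2*400*9 + 1440 = 25850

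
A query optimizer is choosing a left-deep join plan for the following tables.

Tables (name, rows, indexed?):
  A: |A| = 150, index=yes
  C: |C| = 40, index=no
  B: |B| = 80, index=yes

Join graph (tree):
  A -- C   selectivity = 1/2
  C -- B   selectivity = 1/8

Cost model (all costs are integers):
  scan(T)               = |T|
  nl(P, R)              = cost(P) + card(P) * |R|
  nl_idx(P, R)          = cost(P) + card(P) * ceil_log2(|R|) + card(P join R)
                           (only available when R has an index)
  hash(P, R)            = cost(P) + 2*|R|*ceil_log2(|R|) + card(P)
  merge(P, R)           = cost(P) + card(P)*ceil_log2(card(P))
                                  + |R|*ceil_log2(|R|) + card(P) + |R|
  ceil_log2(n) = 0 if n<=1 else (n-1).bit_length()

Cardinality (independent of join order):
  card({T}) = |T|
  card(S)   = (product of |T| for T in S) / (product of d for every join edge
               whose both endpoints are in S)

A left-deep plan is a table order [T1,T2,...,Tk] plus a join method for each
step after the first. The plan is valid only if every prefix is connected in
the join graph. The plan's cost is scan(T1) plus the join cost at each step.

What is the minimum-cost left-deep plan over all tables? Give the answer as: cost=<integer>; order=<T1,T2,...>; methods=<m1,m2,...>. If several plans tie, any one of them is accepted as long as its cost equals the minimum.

Selinger DP (subsets sized 1..n):
  {A}: scan cost=150, card=150
  {C}: scan cost=40, card=40
  {B}: scan cost=80, card=80
  {AC}: card=3000; try (C,hash)→780, (A,merge)→1670, (C,merge)→1780, (A,hash)→2480, (A,nl_idx)→3360, (A,nl)→6040 …(+1); best=780 via (C,hash)
  {BC}: card=400; try (C,hash)→640, (B,nl_idx)→720, (B,merge)→960, (C,merge)→1000, (B,hash)→1200, (B,nl)→3240 …(+1); best=640 via (C,hash)
  {ABC}: card=30000; try (A,hash)→3440, (B,hash)→4900, (A,merge)→5990, (A,nl_idx)→33840, (B,merge)→40420, (B,nl_idx)→51780 …(+2); best=3440 via (A,hash)

cost=3440; order=B,C,A; methods=hash,hash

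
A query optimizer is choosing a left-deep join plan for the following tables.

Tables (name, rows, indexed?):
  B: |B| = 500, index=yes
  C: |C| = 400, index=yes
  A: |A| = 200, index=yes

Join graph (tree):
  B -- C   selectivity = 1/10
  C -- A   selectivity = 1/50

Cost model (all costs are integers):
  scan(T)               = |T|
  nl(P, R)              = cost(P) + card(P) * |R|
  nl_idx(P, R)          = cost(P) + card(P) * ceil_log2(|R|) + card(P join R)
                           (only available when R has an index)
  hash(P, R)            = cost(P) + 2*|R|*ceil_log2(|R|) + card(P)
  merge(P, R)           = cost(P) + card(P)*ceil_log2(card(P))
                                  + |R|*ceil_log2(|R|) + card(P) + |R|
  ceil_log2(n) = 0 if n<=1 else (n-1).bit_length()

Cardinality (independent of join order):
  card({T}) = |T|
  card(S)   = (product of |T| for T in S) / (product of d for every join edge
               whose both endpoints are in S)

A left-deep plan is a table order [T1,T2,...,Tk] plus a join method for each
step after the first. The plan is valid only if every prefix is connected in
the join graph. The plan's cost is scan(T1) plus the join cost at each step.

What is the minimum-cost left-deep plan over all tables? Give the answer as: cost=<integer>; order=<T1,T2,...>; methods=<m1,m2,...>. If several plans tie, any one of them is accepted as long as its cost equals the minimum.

cost=14200; order=A,C,B; methods=nl_idx,hash

Selinger DP (subsets sized 1..n):
  {B}: scan cost=500, card=500
  {C}: scan cost=400, card=400
  {A}: scan cost=200, card=200
  {BC}: card=20000; try (C,hash)→8200, (B,merge)→9400, (C,merge)→9500, (B,hash)→9800, (B,nl_idx)→24000, (C,nl_idx)→25000 …(+2); best=8200 via (C,hash)
  {AC}: card=1600; try (C,nl_idx)→3600, (A,hash)→4000, (A,nl_idx)→5200, (C,merge)→6000, (A,merge)→6200, (C,hash)→7600 …(+2); best=3600 via (C,nl_idx)
  {ABC}: card=80000; try (B,hash)→14200, (B,merge)→27800, (A,hash)→31400, (B,nl_idx)→98000, (A,nl_idx)→248200, (A,merge)→330000 …(+2); best=14200 via (B,hash)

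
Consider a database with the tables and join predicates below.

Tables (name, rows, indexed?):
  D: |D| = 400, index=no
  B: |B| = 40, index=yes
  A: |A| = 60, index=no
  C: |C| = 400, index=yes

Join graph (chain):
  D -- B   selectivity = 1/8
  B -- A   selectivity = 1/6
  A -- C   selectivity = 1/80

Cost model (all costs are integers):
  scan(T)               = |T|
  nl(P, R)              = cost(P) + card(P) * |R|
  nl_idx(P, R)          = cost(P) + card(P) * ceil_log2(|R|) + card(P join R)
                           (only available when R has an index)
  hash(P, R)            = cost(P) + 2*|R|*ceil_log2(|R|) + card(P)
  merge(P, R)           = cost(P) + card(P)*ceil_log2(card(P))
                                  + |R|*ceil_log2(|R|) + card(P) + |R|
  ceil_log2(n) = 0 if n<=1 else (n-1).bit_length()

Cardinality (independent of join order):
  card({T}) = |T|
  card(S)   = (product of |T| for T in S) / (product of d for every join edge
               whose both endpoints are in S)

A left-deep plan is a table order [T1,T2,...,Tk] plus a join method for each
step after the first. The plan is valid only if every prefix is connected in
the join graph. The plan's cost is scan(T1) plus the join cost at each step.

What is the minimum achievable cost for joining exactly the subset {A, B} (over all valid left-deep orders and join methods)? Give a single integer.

600

Selinger DP over subsets of {A,B}:
  {B}: scan cost=40, card=40
  {A}: scan cost=60, card=60
  {AB}: card=400; try (B,hash)→600, (A,merge)→740, (B,merge)→760, (A,hash)→800, (B,nl_idx)→820, (A,nl)→2440 …(+1); best=600 via (B,hash)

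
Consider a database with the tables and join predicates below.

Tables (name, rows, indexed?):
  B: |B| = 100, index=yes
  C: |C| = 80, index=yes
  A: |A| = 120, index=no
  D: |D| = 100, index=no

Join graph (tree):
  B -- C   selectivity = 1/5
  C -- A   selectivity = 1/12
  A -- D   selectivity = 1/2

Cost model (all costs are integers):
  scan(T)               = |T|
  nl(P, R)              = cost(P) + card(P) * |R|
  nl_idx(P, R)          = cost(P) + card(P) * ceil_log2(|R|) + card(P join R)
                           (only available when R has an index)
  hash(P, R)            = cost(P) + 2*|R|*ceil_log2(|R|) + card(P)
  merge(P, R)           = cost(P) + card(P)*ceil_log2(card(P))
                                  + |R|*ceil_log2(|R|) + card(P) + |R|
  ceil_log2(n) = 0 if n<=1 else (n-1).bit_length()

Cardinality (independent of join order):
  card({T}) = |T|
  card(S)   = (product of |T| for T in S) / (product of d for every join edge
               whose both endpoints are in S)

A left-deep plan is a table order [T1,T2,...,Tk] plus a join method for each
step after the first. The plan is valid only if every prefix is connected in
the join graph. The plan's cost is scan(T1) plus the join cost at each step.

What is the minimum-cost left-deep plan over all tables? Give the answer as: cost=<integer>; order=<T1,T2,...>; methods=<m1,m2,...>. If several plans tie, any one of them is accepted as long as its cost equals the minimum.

cost=20960; order=A,C,B,D; methods=hash,hash,hash

Selinger DP (subsets sized 1..n):
  {B}: scan cost=100, card=100
  {C}: scan cost=80, card=80
  {A}: scan cost=120, card=120
  {D}: scan cost=100, card=100
  {BC}: card=1600; try (C,hash)→1320, (B,merge)→1520, (C,merge)→1540, (B,hash)→1560, (B,nl_idx)→2240, (C,nl_idx)→2400 …(+2); best=1320 via (C,hash)
  {AC}: card=800; try (C,hash)→1360, (A,merge)→1680, (C,merge)→1720, (C,nl_idx)→1760, (A,hash)→1840, (A,nl)→9680 …(+1); best=1360 via (C,hash)
  {AD}: card=6000; try (D,hash)→1640, (A,merge)→1860, (D,merge)→1880, (A,hash)→1880, (A,nl)→12100, (D,nl)→12120; best=1640 via (D,hash)
  {ABC}: card=16000; try (B,hash)→3560, (A,hash)→4600, (B,merge)→10960, (A,merge)→21480, (B,nl_idx)→22960, (B,nl)→81360 …(+1); best=3560 via (B,hash)
  {ACD}: card=40000; try (D,hash)→3560, (C,hash)→8760, (D,merge)→10960, (D,nl)→81360, (C,nl_idx)→83640, (C,merge)→86280 …(+1); best=3560 via (D,hash)
  {ABCD}: card=800000; try (D,hash)→20960, (B,hash)→44960, (D,merge)→244360, (B,merge)→684360, (B,nl_idx)→1083560, (D,nl)→1603560 …(+1); best=20960 via (D,hash)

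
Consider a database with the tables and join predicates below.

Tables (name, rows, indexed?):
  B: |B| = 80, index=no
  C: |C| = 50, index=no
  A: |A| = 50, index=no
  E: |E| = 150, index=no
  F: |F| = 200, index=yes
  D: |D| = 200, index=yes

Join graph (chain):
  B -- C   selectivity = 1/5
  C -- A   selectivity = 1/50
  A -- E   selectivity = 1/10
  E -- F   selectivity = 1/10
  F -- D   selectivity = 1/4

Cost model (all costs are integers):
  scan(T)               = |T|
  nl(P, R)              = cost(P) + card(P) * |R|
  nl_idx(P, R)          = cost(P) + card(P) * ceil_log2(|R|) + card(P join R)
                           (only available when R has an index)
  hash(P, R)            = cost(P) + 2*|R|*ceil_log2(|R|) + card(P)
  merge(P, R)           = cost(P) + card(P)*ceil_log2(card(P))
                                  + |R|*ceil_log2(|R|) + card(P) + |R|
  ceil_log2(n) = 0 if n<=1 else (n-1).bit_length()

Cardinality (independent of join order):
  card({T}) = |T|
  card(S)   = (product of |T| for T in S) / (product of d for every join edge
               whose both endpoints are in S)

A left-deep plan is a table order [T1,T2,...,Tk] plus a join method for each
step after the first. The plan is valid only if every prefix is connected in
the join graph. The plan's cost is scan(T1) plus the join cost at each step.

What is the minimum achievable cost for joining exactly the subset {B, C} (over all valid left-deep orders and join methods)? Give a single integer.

Selinger DP over subsets of {B,C}:
  {B}: scan cost=80, card=80
  {C}: scan cost=50, card=50
  {BC}: card=800; try (C,hash)→760, (B,merge)→1040, (C,merge)→1070, (B,hash)→1220, (B,nl)→4050, (C,nl)→4080; best=760 via (C,hash)

760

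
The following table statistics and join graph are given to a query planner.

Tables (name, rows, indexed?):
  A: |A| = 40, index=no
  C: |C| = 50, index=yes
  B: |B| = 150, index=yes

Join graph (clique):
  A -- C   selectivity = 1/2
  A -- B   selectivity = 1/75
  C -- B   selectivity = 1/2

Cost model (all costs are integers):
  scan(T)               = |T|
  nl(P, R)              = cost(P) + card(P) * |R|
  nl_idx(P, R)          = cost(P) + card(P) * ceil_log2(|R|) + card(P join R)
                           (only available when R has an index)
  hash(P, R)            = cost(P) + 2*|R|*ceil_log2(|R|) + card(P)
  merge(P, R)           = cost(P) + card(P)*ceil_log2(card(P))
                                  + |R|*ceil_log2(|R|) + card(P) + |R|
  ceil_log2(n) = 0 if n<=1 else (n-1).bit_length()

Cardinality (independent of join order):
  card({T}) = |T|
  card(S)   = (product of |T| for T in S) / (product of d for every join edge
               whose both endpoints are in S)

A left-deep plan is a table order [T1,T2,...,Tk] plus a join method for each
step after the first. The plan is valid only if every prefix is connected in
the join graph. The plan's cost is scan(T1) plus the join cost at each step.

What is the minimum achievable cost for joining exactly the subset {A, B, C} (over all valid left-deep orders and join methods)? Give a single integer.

Selinger DP over subsets of {A,B,C}:
  {A}: scan cost=40, card=40
  {C}: scan cost=50, card=50
  {B}: scan cost=150, card=150
  {AC}: card=1000; try (A,hash)→580, (C,merge)→670, (C,hash)→680, (A,merge)→680, (C,nl_idx)→1280, (C,nl)→2040 …(+1); best=580 via (A,hash)
  {AB}: card=80; try (B,nl_idx)→440, (A,hash)→780, (B,merge)→1670, (A,merge)→1780, (B,hash)→2480, (B,nl)→6040 …(+1); best=440 via (B,nl_idx)
  {BC}: card=3750; try (C,hash)→900, (B,merge)→1750, (C,merge)→1850, (B,hash)→2500, (B,nl_idx)→4200, (C,nl_idx)→4800 …(+2); best=900 via (C,hash)
  {ABC}: card=1000; try (C,hash)→1120, (C,merge)→1430, (C,nl_idx)→1920, (B,hash)→3980, (C,nl)→4440, (A,hash)→5130 …(+5); best=1120 via (C,hash)

1120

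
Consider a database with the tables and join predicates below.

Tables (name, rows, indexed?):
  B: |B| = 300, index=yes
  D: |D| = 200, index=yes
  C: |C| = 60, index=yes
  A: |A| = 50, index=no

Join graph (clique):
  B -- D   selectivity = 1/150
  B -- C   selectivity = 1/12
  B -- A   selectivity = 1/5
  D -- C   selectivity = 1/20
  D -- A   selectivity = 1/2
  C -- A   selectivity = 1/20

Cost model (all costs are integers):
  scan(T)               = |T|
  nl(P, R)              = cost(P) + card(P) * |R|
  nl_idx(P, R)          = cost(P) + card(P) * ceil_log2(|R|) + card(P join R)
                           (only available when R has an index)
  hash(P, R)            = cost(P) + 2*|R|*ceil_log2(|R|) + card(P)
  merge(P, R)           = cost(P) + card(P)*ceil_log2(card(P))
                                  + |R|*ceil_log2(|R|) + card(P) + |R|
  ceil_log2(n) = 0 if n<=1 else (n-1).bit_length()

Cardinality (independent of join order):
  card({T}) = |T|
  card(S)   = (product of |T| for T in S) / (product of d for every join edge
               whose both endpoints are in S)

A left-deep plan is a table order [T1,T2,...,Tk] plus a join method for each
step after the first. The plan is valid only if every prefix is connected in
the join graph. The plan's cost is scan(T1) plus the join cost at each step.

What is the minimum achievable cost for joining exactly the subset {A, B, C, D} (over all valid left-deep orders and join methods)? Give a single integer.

4220

Selinger DP over subsets of {A,B,C,D}:
  {B}: scan cost=300, card=300
  {D}: scan cost=200, card=200
  {C}: scan cost=60, card=60
  {A}: scan cost=50, card=50
  {BD}: card=400; try (B,nl_idx)→2400, (D,nl_idx)→3100, (D,hash)→3800, (B,merge)→5000, (D,merge)→5100, (B,hash)→5800 …(+2); best=2400 via (B,nl_idx)
  {BC}: card=1500; try (C,hash)→1320, (B,nl_idx)→2100, (B,merge)→3480, (C,nl_idx)→3600, (C,merge)→3720, (B,hash)→5520 …(+2); best=1320 via (C,hash)
  {AB}: card=3000; try (A,hash)→1200, (B,merge)→3400, (B,nl_idx)→3500, (A,merge)→3650, (B,hash)→5500, (B,nl)→15050 …(+1); best=1200 via (A,hash)
  {CD}: card=600; try (C,hash)→1120, (D,nl_idx)→1140, (C,nl_idx)→2000, (D,merge)→2280, (C,merge)→2420, (D,hash)→3320 …(+2); best=1120 via (C,hash)
  {AD}: card=5000; try (A,hash)→1000, (D,merge)→2200, (A,merge)→2350, (D,hash)→3300, (D,nl_idx)→5450, (D,nl)→10050 …(+1); best=1000 via (A,hash)
  {AC}: card=150; try (C,nl_idx)→500, (A,hash)→720, (C,hash)→820, (C,merge)→820, (A,merge)→830, (C,nl)→3050 …(+1); best=500 via (C,nl_idx)
  {BCD}: card=100; try (C,hash)→3520, (C,nl_idx)→4900, (D,hash)→6020, (B,nl_idx)→6620, (C,merge)→6820, (B,hash)→7120 …(+6); best=3520 via (C,hash)
  {ABD}: card=2000; try (A,hash)→3400, (A,merge)→6750, (D,hash)→7400, (B,hash)→11400, (A,nl)→22400, (D,nl_idx)→27200 …(+5); best=3400 via (A,hash)
  {ABC}: card=750; try (B,nl_idx)→2600, (A,hash)→3420, (B,merge)→4850, (C,hash)→4920, (B,hash)→6050, (A,merge)→19670 …(+5); best=2600 via (B,nl_idx)
  {ACD}: card=750; try (A,hash)→2320, (D,nl_idx)→2450, (D,merge)→3650, (D,hash)→3850, (C,hash)→6720, (A,merge)→8070 …(+5); best=2320 via (A,hash)
  {ABCD}: card=25; try (A,hash)→4220, (A,merge)→4670, (C,hash)→6120, (D,hash)→6550, (B,hash)→8470, (A,nl)→8520 …(+9); best=4220 via (A,hash)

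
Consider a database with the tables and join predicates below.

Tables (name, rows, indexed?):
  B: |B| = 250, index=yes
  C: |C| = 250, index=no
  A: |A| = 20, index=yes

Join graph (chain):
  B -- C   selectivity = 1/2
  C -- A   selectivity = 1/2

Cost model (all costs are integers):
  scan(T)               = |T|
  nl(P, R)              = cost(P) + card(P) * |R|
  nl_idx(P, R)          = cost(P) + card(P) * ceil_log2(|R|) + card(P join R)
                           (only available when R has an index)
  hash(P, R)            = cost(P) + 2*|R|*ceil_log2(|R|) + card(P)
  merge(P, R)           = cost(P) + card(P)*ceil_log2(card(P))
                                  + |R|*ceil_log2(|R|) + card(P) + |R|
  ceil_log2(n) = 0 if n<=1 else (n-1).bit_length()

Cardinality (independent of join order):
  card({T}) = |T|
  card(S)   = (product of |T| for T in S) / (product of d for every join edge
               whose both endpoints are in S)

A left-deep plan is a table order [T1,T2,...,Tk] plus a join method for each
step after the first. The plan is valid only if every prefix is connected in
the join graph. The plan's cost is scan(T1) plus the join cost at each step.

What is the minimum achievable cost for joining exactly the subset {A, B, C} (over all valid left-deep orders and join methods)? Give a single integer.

Selinger DP over subsets of {A,B,C}:
  {B}: scan cost=250, card=250
  {C}: scan cost=250, card=250
  {A}: scan cost=20, card=20
  {BC}: card=31250; try (C,hash)→4500, (B,hash)→4500, (C,merge)→4750, (B,merge)→4750, (B,nl_idx)→33500, (C,nl)→62750 …(+1); best=4500 via (C,hash)
  {AC}: card=2500; try (A,hash)→700, (C,merge)→2390, (A,merge)→2620, (A,nl_idx)→4000, (C,hash)→4040, (C,nl)→5020 …(+1); best=700 via (A,hash)
  {ABC}: card=312500; try (B,hash)→7200, (B,merge)→35450, (A,hash)→35950, (B,nl_idx)→333200, (A,nl_idx)→473250, (A,merge)→504620 …(+2); best=7200 via (B,hash)

7200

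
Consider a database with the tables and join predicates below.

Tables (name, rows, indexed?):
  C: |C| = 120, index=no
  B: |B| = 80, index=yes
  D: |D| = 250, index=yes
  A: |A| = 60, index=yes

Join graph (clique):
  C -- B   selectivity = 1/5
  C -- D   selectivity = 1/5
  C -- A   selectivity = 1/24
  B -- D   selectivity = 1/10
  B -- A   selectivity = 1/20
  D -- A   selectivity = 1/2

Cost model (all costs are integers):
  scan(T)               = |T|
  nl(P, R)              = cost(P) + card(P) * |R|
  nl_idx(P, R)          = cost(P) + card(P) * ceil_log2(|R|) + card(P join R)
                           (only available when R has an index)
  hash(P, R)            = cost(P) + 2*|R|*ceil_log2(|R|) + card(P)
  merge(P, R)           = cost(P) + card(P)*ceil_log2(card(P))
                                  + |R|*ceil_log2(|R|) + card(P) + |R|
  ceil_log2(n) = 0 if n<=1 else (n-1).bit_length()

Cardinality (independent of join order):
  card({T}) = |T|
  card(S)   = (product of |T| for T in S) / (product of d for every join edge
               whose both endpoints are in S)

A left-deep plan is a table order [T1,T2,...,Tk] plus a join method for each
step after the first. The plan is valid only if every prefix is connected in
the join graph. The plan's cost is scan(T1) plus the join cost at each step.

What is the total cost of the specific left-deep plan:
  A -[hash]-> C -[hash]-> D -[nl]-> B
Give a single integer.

step 1: scan A: cost=60, card=60
step 2: join C via hash
    card(P join C) = 60*120/(24) = 300
    cost = 60 + 2*120*7 + 60 = 1800
step 3: join D via hash
    card(P join D) = 300*250/(5*2) = 7500
    cost = 1800 + 2*250*8 + 300 = 6100
step 4: join B via nl
    card(P join B) = 7500*80/(5*10*20) = 600
    cost = 6100 + 7500*80 = 606100

606100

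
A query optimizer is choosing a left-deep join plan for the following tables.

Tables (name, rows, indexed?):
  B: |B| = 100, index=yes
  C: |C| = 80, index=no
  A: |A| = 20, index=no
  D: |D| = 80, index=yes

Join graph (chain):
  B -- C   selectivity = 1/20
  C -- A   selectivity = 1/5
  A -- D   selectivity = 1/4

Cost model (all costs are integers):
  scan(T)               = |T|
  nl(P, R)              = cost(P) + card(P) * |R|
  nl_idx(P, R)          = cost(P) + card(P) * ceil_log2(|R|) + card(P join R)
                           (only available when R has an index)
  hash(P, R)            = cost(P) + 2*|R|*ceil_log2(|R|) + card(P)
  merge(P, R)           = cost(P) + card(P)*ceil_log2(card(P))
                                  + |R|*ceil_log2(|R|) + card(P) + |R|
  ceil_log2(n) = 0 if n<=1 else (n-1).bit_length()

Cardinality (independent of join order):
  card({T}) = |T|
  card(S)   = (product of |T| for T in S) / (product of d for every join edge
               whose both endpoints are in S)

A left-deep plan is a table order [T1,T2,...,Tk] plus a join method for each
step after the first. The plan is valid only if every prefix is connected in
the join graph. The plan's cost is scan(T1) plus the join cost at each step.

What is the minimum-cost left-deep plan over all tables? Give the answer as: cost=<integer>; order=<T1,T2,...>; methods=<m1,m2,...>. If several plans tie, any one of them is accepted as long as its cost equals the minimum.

Selinger DP (subsets sized 1..n):
  {B}: scan cost=100, card=100
  {C}: scan cost=80, card=80
  {A}: scan cost=20, card=20
  {D}: scan cost=80, card=80
  {BC}: card=400; try (B,nl_idx)→1040, (C,hash)→1320, (B,merge)→1520, (C,merge)→1540, (B,hash)→1560, (B,nl)→8080 …(+1); best=1040 via (B,nl_idx)
  {AC}: card=320; try (A,hash)→360, (C,merge)→780, (A,merge)→840, (C,hash)→1160, (C,nl)→1620, (A,nl)→1680; best=360 via (A,hash)
  {AD}: card=400; try (A,hash)→360, (D,nl_idx)→560, (D,merge)→780, (A,merge)→840, (D,hash)→1160, (D,nl)→1620 …(+1); best=360 via (A,hash)
  {ABC}: card=1600; try (A,hash)→1640, (B,hash)→2080, (B,nl_idx)→4200, (B,merge)→4360, (A,merge)→5160, (A,nl)→9040 …(+1); best=1640 via (A,hash)
  {ACD}: card=6400; try (D,hash)→1800, (C,hash)→1880, (D,merge)→4200, (C,merge)→5000, (D,nl_idx)→9000, (D,nl)→25960 …(+1); best=1800 via (D,hash)
  {ABCD}: card=32000; try (D,hash)→4360, (B,hash)→9600, (D,merge)→21480, (D,nl_idx)→44840, (B,nl_idx)→78600, (B,merge)→92200 …(+2); best=4360 via (D,hash)

cost=4360; order=C,B,A,D; methods=nl_idx,hash,hash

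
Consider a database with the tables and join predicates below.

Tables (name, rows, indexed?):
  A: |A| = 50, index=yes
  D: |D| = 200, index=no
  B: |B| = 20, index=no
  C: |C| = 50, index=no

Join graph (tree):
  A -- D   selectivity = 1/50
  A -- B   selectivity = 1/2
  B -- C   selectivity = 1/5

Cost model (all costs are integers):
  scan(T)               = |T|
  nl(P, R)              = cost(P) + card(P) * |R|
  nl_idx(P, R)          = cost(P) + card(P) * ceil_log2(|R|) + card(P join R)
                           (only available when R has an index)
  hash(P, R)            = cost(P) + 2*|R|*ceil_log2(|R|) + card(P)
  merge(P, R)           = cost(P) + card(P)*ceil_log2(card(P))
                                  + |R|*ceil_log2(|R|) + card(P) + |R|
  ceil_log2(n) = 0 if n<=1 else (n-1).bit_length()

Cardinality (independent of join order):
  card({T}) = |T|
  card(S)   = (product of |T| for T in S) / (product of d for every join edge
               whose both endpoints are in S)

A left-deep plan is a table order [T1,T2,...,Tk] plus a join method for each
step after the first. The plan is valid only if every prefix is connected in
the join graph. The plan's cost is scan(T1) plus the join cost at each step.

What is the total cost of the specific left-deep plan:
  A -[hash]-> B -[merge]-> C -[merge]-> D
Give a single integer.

77450

step 1: scan A: cost=50, card=50
step 2: join B via hash
    card(P join B) = 50*20/(2) = 500
    cost = 50 + 2*20*5 + 50 = 300
step 3: join C via merge
    card(P join C) = 500*50/(5) = 5000
    cost = 300 + 500*9 + 50*6 + 500 + 50 = 5650
step 4: join D via merge
    card(P join D) = 5000*200/(50) = 20000
    cost = 5650 + 5000*13 + 200*8 + 5000 + 200 = 77450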